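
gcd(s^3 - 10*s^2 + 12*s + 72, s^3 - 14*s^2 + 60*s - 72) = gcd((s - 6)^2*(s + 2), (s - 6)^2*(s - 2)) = s^2 - 12*s + 36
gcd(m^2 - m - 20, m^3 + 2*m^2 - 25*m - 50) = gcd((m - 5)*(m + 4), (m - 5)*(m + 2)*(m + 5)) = m - 5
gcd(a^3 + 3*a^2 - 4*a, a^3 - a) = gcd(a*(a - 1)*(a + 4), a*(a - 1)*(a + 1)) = a^2 - a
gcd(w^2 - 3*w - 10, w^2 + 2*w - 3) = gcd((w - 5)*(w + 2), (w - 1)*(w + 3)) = 1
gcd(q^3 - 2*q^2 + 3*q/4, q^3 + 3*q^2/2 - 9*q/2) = q^2 - 3*q/2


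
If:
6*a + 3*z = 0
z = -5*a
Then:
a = 0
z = 0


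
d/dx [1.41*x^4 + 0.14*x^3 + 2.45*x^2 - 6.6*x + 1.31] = 5.64*x^3 + 0.42*x^2 + 4.9*x - 6.6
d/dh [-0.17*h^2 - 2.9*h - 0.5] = -0.34*h - 2.9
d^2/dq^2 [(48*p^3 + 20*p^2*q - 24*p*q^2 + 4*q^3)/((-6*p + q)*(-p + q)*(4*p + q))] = 24*p*(1952*p^6 + 1440*p^5*q - 1356*p^4*q^2 + 609*p^3*q^3 - 171*p^2*q^4 + 27*p*q^5 - q^6)/(13824*p^9 - 38016*p^8*q + 29664*p^7*q^2 + 584*p^6*q^3 - 6876*p^5*q^4 + 426*p^4*q^5 + 441*p^3*q^6 - 39*p^2*q^7 - 9*p*q^8 + q^9)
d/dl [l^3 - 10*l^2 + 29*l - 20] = 3*l^2 - 20*l + 29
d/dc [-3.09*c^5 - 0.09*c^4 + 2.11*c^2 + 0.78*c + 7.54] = -15.45*c^4 - 0.36*c^3 + 4.22*c + 0.78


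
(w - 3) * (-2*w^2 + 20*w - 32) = -2*w^3 + 26*w^2 - 92*w + 96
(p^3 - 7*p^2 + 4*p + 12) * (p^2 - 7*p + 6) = p^5 - 14*p^4 + 59*p^3 - 58*p^2 - 60*p + 72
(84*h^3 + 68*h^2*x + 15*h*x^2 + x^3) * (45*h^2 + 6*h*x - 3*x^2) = 3780*h^5 + 3564*h^4*x + 831*h^3*x^2 - 69*h^2*x^3 - 39*h*x^4 - 3*x^5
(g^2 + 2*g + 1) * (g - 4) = g^3 - 2*g^2 - 7*g - 4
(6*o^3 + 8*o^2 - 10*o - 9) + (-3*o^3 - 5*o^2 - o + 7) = 3*o^3 + 3*o^2 - 11*o - 2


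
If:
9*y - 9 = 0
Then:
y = 1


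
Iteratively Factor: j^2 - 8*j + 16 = (j - 4)*(j - 4)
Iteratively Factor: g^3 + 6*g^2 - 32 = (g + 4)*(g^2 + 2*g - 8) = (g + 4)^2*(g - 2)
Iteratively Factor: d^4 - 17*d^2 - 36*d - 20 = (d + 1)*(d^3 - d^2 - 16*d - 20) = (d + 1)*(d + 2)*(d^2 - 3*d - 10) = (d - 5)*(d + 1)*(d + 2)*(d + 2)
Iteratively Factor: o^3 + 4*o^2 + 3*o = (o)*(o^2 + 4*o + 3) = o*(o + 1)*(o + 3)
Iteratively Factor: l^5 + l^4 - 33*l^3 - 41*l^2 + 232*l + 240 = (l + 4)*(l^4 - 3*l^3 - 21*l^2 + 43*l + 60) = (l - 5)*(l + 4)*(l^3 + 2*l^2 - 11*l - 12) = (l - 5)*(l + 4)^2*(l^2 - 2*l - 3) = (l - 5)*(l + 1)*(l + 4)^2*(l - 3)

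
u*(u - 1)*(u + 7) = u^3 + 6*u^2 - 7*u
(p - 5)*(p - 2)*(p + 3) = p^3 - 4*p^2 - 11*p + 30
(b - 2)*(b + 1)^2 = b^3 - 3*b - 2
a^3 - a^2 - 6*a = a*(a - 3)*(a + 2)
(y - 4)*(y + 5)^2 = y^3 + 6*y^2 - 15*y - 100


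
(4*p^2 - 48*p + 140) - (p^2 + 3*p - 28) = 3*p^2 - 51*p + 168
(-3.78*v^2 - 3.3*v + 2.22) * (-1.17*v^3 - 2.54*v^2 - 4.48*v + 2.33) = 4.4226*v^5 + 13.4622*v^4 + 22.719*v^3 + 0.3378*v^2 - 17.6346*v + 5.1726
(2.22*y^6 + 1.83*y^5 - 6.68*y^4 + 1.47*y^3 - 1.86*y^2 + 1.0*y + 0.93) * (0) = 0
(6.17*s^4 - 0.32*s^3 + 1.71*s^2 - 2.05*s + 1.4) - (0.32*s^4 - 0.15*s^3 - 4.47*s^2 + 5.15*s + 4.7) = 5.85*s^4 - 0.17*s^3 + 6.18*s^2 - 7.2*s - 3.3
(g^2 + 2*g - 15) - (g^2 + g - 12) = g - 3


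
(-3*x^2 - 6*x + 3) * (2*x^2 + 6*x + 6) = -6*x^4 - 30*x^3 - 48*x^2 - 18*x + 18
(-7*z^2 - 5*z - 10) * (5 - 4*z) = 28*z^3 - 15*z^2 + 15*z - 50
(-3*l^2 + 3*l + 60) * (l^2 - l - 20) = -3*l^4 + 6*l^3 + 117*l^2 - 120*l - 1200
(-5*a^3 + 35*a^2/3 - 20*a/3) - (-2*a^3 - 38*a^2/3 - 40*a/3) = -3*a^3 + 73*a^2/3 + 20*a/3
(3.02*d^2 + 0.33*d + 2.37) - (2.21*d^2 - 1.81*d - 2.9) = 0.81*d^2 + 2.14*d + 5.27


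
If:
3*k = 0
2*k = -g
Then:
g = 0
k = 0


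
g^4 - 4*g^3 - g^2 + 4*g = g*(g - 4)*(g - 1)*(g + 1)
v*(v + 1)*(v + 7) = v^3 + 8*v^2 + 7*v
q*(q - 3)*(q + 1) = q^3 - 2*q^2 - 3*q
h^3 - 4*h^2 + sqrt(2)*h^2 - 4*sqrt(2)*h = h*(h - 4)*(h + sqrt(2))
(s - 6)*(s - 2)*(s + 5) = s^3 - 3*s^2 - 28*s + 60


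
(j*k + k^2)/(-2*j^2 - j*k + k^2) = -k/(2*j - k)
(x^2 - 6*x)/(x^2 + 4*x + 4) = x*(x - 6)/(x^2 + 4*x + 4)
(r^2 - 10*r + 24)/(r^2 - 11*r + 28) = (r - 6)/(r - 7)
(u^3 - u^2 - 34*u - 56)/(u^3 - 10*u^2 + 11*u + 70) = (u + 4)/(u - 5)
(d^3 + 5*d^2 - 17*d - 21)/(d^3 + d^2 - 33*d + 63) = (d + 1)/(d - 3)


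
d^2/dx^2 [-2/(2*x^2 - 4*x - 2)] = 2*(-x^2 + 2*x + 4*(x - 1)^2 + 1)/(-x^2 + 2*x + 1)^3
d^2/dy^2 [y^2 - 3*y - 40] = 2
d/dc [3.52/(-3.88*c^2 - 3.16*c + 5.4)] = (27.3152*c + 11.1232)/(3.88*c^2 + 3.16*c - 5.4)^2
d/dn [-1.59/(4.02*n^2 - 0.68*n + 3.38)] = (12.7836*n - 1.0812)/(4.02*n^2 - 0.68*n + 3.38)^2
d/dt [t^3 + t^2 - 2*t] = 3*t^2 + 2*t - 2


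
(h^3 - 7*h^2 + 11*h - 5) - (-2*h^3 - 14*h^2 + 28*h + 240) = 3*h^3 + 7*h^2 - 17*h - 245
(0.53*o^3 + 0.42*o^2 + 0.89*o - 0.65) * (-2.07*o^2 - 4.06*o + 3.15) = -1.0971*o^5 - 3.0212*o^4 - 1.878*o^3 - 0.9449*o^2 + 5.4425*o - 2.0475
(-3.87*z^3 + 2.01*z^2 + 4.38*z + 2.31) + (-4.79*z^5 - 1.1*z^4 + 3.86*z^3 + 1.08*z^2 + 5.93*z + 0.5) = -4.79*z^5 - 1.1*z^4 - 0.0100000000000002*z^3 + 3.09*z^2 + 10.31*z + 2.81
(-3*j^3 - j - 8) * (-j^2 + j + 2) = 3*j^5 - 3*j^4 - 5*j^3 + 7*j^2 - 10*j - 16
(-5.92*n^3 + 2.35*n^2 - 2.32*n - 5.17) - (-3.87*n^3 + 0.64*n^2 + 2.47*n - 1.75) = -2.05*n^3 + 1.71*n^2 - 4.79*n - 3.42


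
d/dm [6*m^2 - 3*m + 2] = 12*m - 3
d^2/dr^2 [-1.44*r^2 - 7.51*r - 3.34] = -2.88000000000000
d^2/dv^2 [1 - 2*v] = 0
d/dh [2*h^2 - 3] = 4*h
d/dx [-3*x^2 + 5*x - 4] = 5 - 6*x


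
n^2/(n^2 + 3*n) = n/(n + 3)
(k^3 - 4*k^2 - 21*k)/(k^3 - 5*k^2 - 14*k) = (k + 3)/(k + 2)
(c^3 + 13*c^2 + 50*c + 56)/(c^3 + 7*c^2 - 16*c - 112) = (c + 2)/(c - 4)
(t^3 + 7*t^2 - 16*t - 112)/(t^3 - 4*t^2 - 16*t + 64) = (t + 7)/(t - 4)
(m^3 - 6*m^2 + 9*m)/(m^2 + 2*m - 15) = m*(m - 3)/(m + 5)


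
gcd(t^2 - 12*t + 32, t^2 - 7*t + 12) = t - 4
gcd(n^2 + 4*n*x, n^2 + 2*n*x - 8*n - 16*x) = 1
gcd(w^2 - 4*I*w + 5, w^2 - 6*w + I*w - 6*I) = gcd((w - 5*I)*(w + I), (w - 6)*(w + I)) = w + I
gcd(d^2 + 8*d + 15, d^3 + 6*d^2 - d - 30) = d^2 + 8*d + 15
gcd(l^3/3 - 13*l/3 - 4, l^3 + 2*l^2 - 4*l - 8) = 1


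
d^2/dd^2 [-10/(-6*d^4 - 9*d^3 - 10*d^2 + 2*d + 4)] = 20*(-(36*d^2 + 27*d + 10)*(6*d^4 + 9*d^3 + 10*d^2 - 2*d - 4) + (24*d^3 + 27*d^2 + 20*d - 2)^2)/(6*d^4 + 9*d^3 + 10*d^2 - 2*d - 4)^3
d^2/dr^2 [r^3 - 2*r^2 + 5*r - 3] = 6*r - 4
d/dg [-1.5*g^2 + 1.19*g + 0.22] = 1.19 - 3.0*g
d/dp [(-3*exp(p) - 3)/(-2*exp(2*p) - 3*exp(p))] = 3*(-2*exp(2*p) - 4*exp(p) - 3)*exp(-p)/(4*exp(2*p) + 12*exp(p) + 9)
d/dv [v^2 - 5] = 2*v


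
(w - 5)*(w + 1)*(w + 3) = w^3 - w^2 - 17*w - 15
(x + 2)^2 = x^2 + 4*x + 4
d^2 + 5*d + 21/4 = (d + 3/2)*(d + 7/2)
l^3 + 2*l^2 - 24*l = l*(l - 4)*(l + 6)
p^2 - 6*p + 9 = (p - 3)^2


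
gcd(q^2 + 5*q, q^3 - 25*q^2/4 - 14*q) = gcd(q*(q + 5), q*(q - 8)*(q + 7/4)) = q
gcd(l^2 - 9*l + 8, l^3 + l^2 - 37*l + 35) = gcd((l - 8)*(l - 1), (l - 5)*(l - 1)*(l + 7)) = l - 1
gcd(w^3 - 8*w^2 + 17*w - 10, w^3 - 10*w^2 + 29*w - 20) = w^2 - 6*w + 5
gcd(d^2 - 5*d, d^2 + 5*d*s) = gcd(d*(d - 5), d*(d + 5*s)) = d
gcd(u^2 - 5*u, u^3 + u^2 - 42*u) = u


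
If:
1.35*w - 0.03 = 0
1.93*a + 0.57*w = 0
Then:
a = -0.01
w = 0.02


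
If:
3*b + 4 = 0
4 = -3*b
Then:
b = -4/3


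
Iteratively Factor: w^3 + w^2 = (w)*(w^2 + w) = w*(w + 1)*(w)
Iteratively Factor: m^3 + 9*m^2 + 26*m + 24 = (m + 2)*(m^2 + 7*m + 12) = (m + 2)*(m + 3)*(m + 4)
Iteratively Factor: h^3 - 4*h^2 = (h)*(h^2 - 4*h) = h^2*(h - 4)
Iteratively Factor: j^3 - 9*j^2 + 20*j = (j)*(j^2 - 9*j + 20) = j*(j - 5)*(j - 4)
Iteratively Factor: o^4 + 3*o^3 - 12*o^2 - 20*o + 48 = (o + 3)*(o^3 - 12*o + 16) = (o - 2)*(o + 3)*(o^2 + 2*o - 8) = (o - 2)*(o + 3)*(o + 4)*(o - 2)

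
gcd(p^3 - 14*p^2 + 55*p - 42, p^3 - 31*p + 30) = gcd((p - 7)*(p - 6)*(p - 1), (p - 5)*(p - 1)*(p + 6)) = p - 1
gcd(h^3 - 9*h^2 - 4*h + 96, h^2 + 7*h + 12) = h + 3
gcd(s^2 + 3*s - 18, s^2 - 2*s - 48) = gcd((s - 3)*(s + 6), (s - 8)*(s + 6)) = s + 6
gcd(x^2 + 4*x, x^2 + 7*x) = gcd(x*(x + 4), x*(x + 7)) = x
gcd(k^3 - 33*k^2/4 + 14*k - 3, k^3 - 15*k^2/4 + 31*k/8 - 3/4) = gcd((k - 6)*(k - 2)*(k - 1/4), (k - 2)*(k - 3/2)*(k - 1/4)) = k^2 - 9*k/4 + 1/2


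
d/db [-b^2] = -2*b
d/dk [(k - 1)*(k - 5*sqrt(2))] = 2*k - 5*sqrt(2) - 1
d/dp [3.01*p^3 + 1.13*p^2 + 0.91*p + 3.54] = 9.03*p^2 + 2.26*p + 0.91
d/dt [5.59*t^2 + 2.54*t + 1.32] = 11.18*t + 2.54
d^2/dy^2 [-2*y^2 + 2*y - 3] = -4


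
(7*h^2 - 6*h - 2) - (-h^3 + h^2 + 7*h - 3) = h^3 + 6*h^2 - 13*h + 1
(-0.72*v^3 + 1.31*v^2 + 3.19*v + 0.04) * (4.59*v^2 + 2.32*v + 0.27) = -3.3048*v^5 + 4.3425*v^4 + 17.4869*v^3 + 7.9381*v^2 + 0.9541*v + 0.0108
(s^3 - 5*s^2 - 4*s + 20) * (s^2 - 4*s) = s^5 - 9*s^4 + 16*s^3 + 36*s^2 - 80*s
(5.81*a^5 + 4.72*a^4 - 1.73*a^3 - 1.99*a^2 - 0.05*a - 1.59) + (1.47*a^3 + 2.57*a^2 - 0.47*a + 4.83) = 5.81*a^5 + 4.72*a^4 - 0.26*a^3 + 0.58*a^2 - 0.52*a + 3.24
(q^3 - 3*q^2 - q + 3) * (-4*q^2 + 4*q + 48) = -4*q^5 + 16*q^4 + 40*q^3 - 160*q^2 - 36*q + 144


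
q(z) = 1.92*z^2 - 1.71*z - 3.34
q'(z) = 3.84*z - 1.71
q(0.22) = -3.62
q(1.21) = -2.60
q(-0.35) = -2.51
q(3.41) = 13.15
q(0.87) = -3.37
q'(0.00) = -1.71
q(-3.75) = 30.07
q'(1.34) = 3.44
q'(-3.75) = -16.11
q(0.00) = -3.34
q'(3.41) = 11.38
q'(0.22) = -0.87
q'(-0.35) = -3.05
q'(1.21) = 2.94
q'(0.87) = 1.63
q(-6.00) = 76.04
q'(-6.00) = -24.75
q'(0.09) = -1.36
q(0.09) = -3.48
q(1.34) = -2.18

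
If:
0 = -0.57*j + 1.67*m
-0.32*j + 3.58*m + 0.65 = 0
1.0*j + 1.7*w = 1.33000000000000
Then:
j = -0.72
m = -0.25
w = 1.21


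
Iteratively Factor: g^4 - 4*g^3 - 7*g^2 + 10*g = (g + 2)*(g^3 - 6*g^2 + 5*g) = (g - 1)*(g + 2)*(g^2 - 5*g) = g*(g - 1)*(g + 2)*(g - 5)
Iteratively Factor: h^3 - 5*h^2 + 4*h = (h - 4)*(h^2 - h) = (h - 4)*(h - 1)*(h)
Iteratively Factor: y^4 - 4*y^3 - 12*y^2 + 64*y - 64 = (y - 2)*(y^3 - 2*y^2 - 16*y + 32) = (y - 2)^2*(y^2 - 16) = (y - 2)^2*(y + 4)*(y - 4)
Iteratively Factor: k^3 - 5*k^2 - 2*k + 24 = (k - 3)*(k^2 - 2*k - 8) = (k - 4)*(k - 3)*(k + 2)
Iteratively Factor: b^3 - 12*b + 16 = (b + 4)*(b^2 - 4*b + 4) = (b - 2)*(b + 4)*(b - 2)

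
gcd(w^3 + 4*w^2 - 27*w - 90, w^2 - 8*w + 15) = w - 5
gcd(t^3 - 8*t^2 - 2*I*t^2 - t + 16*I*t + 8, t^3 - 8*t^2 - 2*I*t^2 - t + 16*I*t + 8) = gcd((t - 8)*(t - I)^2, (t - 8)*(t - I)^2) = t^3 + t^2*(-8 - 2*I) + t*(-1 + 16*I) + 8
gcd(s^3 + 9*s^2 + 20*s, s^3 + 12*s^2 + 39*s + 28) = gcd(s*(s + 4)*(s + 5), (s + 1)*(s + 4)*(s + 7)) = s + 4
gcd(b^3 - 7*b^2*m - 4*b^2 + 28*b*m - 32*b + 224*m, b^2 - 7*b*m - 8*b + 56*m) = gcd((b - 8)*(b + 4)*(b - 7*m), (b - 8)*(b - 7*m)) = b^2 - 7*b*m - 8*b + 56*m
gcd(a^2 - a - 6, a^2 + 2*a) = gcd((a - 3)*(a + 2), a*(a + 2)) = a + 2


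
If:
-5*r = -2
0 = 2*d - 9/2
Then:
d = 9/4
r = 2/5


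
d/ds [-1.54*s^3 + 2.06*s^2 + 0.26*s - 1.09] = -4.62*s^2 + 4.12*s + 0.26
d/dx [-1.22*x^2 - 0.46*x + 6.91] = -2.44*x - 0.46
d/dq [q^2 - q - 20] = 2*q - 1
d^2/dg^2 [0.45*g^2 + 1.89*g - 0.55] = 0.900000000000000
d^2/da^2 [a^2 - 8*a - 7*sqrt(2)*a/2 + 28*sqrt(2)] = 2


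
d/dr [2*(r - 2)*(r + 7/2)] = 4*r + 3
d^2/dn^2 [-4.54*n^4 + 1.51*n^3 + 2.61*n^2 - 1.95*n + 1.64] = -54.48*n^2 + 9.06*n + 5.22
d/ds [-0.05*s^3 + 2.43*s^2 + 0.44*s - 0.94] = -0.15*s^2 + 4.86*s + 0.44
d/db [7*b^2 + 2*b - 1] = 14*b + 2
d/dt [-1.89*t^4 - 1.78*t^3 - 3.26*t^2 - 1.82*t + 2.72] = -7.56*t^3 - 5.34*t^2 - 6.52*t - 1.82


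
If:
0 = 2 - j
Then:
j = 2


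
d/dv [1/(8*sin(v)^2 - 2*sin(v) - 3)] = 2*(1 - 8*sin(v))*cos(v)/(-8*sin(v)^2 + 2*sin(v) + 3)^2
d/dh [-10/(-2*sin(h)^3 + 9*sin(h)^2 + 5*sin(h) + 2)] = 10*(-6*sin(h)^2 + 18*sin(h) + 5)*cos(h)/(-2*sin(h)^3 + 9*sin(h)^2 + 5*sin(h) + 2)^2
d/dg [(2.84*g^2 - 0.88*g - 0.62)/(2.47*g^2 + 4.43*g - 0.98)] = (14.7548*g^2 - 2.5036*g + 3.609)/(6.1009*g^4 + 21.8842*g^3 + 14.7837*g^2 - 8.6828*g + 0.9604)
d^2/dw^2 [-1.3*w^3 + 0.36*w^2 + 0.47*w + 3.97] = 0.72 - 7.8*w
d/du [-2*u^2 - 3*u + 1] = -4*u - 3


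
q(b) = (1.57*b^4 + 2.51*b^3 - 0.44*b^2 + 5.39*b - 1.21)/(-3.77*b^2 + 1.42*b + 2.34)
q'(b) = (7.54*b - 1.42)*(1.57*b^4 + 2.51*b^3 - 0.44*b^2 + 5.39*b - 1.21)/(-3.77*b^2 + 1.42*b + 2.34)^2 + (6.28*b^3 + 7.53*b^2 - 0.88*b + 5.39)/(-3.77*b^2 + 1.42*b + 2.34)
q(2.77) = -6.89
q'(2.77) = -2.65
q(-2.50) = -0.19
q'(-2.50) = 1.60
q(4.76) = -14.30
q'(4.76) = -4.67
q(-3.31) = -1.68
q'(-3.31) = 2.12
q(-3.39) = -1.86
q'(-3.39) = 2.18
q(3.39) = -8.77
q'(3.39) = -3.37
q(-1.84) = 0.79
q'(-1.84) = 1.43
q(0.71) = 2.55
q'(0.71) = 14.40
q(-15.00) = -81.67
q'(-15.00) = 11.68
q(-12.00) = -50.38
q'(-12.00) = 9.19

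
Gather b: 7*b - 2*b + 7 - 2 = 5*b + 5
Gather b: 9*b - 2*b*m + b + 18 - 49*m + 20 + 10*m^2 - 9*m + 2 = b*(10 - 2*m) + 10*m^2 - 58*m + 40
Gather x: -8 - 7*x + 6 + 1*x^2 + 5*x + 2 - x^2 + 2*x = 0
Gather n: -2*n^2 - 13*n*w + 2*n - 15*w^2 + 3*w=-2*n^2 + n*(2 - 13*w) - 15*w^2 + 3*w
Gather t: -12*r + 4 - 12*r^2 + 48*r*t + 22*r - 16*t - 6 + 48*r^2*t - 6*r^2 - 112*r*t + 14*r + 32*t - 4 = -18*r^2 + 24*r + t*(48*r^2 - 64*r + 16) - 6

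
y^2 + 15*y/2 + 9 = (y + 3/2)*(y + 6)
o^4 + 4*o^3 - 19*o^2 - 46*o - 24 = (o - 4)*(o + 1)^2*(o + 6)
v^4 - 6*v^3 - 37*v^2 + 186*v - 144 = (v - 8)*(v - 3)*(v - 1)*(v + 6)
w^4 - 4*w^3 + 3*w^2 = w^2*(w - 3)*(w - 1)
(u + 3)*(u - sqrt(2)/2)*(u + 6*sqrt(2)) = u^3 + 3*u^2 + 11*sqrt(2)*u^2/2 - 6*u + 33*sqrt(2)*u/2 - 18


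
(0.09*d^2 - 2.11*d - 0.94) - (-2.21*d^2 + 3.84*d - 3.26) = 2.3*d^2 - 5.95*d + 2.32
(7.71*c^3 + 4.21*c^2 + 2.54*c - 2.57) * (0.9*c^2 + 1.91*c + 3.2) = 6.939*c^5 + 18.5151*c^4 + 34.9991*c^3 + 16.0104*c^2 + 3.2193*c - 8.224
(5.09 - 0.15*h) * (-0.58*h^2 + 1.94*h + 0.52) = 0.087*h^3 - 3.2432*h^2 + 9.7966*h + 2.6468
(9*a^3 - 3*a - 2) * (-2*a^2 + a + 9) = -18*a^5 + 9*a^4 + 87*a^3 + a^2 - 29*a - 18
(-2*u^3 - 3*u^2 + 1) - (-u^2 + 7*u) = -2*u^3 - 2*u^2 - 7*u + 1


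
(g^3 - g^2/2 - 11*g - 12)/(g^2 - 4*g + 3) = (g^3 - g^2/2 - 11*g - 12)/(g^2 - 4*g + 3)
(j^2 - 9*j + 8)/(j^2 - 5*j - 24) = (j - 1)/(j + 3)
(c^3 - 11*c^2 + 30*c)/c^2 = c - 11 + 30/c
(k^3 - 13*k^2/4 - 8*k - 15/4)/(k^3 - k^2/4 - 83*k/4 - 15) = (k + 1)/(k + 4)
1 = 1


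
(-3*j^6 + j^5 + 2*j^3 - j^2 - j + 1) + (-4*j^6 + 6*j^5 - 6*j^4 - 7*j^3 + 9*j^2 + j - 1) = -7*j^6 + 7*j^5 - 6*j^4 - 5*j^3 + 8*j^2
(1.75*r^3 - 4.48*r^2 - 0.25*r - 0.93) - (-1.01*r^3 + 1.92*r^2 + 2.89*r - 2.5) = 2.76*r^3 - 6.4*r^2 - 3.14*r + 1.57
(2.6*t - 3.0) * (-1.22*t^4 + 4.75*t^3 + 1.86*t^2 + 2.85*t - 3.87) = -3.172*t^5 + 16.01*t^4 - 9.414*t^3 + 1.83*t^2 - 18.612*t + 11.61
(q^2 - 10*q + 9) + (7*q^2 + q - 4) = 8*q^2 - 9*q + 5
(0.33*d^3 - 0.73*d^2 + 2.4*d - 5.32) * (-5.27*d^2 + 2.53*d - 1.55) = -1.7391*d^5 + 4.682*d^4 - 15.0064*d^3 + 35.2399*d^2 - 17.1796*d + 8.246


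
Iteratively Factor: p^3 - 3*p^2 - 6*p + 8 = (p - 4)*(p^2 + p - 2) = (p - 4)*(p + 2)*(p - 1)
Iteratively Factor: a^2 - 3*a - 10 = (a - 5)*(a + 2)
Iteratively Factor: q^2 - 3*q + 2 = (q - 2)*(q - 1)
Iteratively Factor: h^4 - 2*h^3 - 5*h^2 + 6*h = (h - 1)*(h^3 - h^2 - 6*h) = (h - 1)*(h + 2)*(h^2 - 3*h) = (h - 3)*(h - 1)*(h + 2)*(h)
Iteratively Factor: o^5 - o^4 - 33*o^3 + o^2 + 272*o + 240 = (o + 4)*(o^4 - 5*o^3 - 13*o^2 + 53*o + 60) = (o - 4)*(o + 4)*(o^3 - o^2 - 17*o - 15) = (o - 4)*(o + 3)*(o + 4)*(o^2 - 4*o - 5) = (o - 4)*(o + 1)*(o + 3)*(o + 4)*(o - 5)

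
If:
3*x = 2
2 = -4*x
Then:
No Solution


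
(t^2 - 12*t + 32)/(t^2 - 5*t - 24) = (t - 4)/(t + 3)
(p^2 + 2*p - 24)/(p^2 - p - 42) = (p - 4)/(p - 7)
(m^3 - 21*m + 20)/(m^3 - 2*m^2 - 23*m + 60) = (m - 1)/(m - 3)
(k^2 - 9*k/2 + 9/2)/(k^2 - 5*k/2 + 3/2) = (k - 3)/(k - 1)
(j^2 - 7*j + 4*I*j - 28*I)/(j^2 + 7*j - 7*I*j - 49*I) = (j^2 + j*(-7 + 4*I) - 28*I)/(j^2 + 7*j*(1 - I) - 49*I)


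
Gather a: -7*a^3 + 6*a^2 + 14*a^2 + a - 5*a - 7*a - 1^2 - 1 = -7*a^3 + 20*a^2 - 11*a - 2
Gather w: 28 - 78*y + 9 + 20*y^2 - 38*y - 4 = 20*y^2 - 116*y + 33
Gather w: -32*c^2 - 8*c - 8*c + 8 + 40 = -32*c^2 - 16*c + 48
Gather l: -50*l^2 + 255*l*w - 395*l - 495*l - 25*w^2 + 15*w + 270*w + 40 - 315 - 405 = -50*l^2 + l*(255*w - 890) - 25*w^2 + 285*w - 680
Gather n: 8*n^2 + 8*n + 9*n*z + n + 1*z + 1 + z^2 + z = 8*n^2 + n*(9*z + 9) + z^2 + 2*z + 1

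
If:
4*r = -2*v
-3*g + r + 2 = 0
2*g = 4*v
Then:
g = 8/13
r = -2/13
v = 4/13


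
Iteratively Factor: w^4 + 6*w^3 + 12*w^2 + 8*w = (w)*(w^3 + 6*w^2 + 12*w + 8) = w*(w + 2)*(w^2 + 4*w + 4) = w*(w + 2)^2*(w + 2)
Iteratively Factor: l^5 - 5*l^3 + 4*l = (l + 1)*(l^4 - l^3 - 4*l^2 + 4*l) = (l - 2)*(l + 1)*(l^3 + l^2 - 2*l) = (l - 2)*(l - 1)*(l + 1)*(l^2 + 2*l) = (l - 2)*(l - 1)*(l + 1)*(l + 2)*(l)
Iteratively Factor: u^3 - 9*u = (u)*(u^2 - 9) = u*(u - 3)*(u + 3)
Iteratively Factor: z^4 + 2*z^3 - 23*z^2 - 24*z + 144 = (z + 4)*(z^3 - 2*z^2 - 15*z + 36) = (z + 4)^2*(z^2 - 6*z + 9) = (z - 3)*(z + 4)^2*(z - 3)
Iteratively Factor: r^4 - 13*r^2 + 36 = (r - 3)*(r^3 + 3*r^2 - 4*r - 12) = (r - 3)*(r - 2)*(r^2 + 5*r + 6) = (r - 3)*(r - 2)*(r + 3)*(r + 2)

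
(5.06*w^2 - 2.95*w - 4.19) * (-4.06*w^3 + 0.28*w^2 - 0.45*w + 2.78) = -20.5436*w^5 + 13.3938*w^4 + 13.9084*w^3 + 14.2211*w^2 - 6.3155*w - 11.6482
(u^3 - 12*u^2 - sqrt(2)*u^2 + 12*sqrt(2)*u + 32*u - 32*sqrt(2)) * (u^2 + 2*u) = u^5 - 10*u^4 - sqrt(2)*u^4 + 8*u^3 + 10*sqrt(2)*u^3 - 8*sqrt(2)*u^2 + 64*u^2 - 64*sqrt(2)*u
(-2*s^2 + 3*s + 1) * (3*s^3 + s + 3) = -6*s^5 + 9*s^4 + s^3 - 3*s^2 + 10*s + 3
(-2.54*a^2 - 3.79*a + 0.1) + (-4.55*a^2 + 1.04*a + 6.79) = -7.09*a^2 - 2.75*a + 6.89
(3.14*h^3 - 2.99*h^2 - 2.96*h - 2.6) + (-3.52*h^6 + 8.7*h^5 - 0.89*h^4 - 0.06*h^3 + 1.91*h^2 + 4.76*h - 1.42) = -3.52*h^6 + 8.7*h^5 - 0.89*h^4 + 3.08*h^3 - 1.08*h^2 + 1.8*h - 4.02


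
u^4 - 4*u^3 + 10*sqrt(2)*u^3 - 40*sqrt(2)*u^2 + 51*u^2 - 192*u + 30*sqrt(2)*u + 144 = (u - 3)*(u - 1)*(u + 4*sqrt(2))*(u + 6*sqrt(2))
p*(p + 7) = p^2 + 7*p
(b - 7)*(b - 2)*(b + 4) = b^3 - 5*b^2 - 22*b + 56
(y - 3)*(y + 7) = y^2 + 4*y - 21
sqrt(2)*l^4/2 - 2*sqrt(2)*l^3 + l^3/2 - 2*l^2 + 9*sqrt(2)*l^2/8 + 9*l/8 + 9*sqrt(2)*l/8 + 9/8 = (l - 3)*(l - 3/2)*(l + 1/2)*(sqrt(2)*l/2 + 1/2)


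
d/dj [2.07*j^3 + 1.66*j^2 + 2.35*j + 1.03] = 6.21*j^2 + 3.32*j + 2.35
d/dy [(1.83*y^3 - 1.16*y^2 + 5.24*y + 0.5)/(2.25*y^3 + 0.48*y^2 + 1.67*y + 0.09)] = (3.4884*y^4 - 17.4678*y^3 - 7.3333*y^2 - 0.688800000000001*y - 0.3634)/(5.0625*y^6 + 2.16*y^5 + 7.7454*y^4 + 2.0082*y^3 + 2.8753*y^2 + 0.3006*y + 0.0081)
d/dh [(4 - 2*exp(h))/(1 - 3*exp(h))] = 10*exp(h)/(3*exp(h) - 1)^2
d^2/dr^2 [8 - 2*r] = 0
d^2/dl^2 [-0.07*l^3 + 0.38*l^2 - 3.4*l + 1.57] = 0.76 - 0.42*l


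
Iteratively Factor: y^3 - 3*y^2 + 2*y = (y - 2)*(y^2 - y) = y*(y - 2)*(y - 1)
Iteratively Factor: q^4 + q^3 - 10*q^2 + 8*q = (q + 4)*(q^3 - 3*q^2 + 2*q) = (q - 2)*(q + 4)*(q^2 - q) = q*(q - 2)*(q + 4)*(q - 1)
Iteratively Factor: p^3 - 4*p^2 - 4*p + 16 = (p - 4)*(p^2 - 4) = (p - 4)*(p - 2)*(p + 2)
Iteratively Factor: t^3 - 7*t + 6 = (t - 1)*(t^2 + t - 6) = (t - 2)*(t - 1)*(t + 3)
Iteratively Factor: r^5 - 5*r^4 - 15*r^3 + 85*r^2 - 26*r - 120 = (r - 3)*(r^4 - 2*r^3 - 21*r^2 + 22*r + 40) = (r - 3)*(r + 1)*(r^3 - 3*r^2 - 18*r + 40) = (r - 3)*(r + 1)*(r + 4)*(r^2 - 7*r + 10) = (r - 3)*(r - 2)*(r + 1)*(r + 4)*(r - 5)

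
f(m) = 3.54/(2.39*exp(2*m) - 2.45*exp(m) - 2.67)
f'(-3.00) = 0.05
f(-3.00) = -1.27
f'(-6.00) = 0.00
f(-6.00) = -1.32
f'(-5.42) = 0.01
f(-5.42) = -1.32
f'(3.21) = -0.01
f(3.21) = 0.00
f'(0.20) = -3.33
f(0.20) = -1.69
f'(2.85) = -0.01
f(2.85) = 0.01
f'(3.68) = -0.00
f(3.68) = 0.00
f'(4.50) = -0.00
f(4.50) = 0.00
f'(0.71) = -10.49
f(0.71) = 1.58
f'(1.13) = -0.85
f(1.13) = 0.28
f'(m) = 3.54*(-4.78*exp(2*m) + 2.45*exp(m))/(2.39*exp(2*m) - 2.45*exp(m) - 2.67)^2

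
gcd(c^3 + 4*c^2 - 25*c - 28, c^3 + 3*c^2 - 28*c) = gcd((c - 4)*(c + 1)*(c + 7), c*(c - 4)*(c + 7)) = c^2 + 3*c - 28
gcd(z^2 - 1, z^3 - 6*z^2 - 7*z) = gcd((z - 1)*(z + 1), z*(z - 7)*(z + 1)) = z + 1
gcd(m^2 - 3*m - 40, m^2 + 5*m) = m + 5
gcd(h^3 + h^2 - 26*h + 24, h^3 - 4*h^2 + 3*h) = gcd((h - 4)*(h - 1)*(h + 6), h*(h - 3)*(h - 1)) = h - 1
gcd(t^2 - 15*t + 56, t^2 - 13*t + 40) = t - 8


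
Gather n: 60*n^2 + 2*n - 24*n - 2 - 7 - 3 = 60*n^2 - 22*n - 12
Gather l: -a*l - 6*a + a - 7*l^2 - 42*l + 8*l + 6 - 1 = -5*a - 7*l^2 + l*(-a - 34) + 5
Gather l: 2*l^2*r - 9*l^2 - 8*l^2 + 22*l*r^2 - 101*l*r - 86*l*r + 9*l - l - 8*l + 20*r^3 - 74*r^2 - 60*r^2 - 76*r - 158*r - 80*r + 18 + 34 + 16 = l^2*(2*r - 17) + l*(22*r^2 - 187*r) + 20*r^3 - 134*r^2 - 314*r + 68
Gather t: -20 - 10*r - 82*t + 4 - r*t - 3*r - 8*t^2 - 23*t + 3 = -13*r - 8*t^2 + t*(-r - 105) - 13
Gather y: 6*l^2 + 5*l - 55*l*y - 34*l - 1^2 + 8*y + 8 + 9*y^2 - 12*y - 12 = 6*l^2 - 29*l + 9*y^2 + y*(-55*l - 4) - 5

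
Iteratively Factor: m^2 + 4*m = (m + 4)*(m)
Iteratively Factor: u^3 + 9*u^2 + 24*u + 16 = (u + 4)*(u^2 + 5*u + 4) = (u + 1)*(u + 4)*(u + 4)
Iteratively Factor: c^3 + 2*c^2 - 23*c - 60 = (c + 4)*(c^2 - 2*c - 15) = (c + 3)*(c + 4)*(c - 5)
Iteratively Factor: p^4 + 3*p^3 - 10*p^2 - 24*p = (p)*(p^3 + 3*p^2 - 10*p - 24) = p*(p - 3)*(p^2 + 6*p + 8) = p*(p - 3)*(p + 2)*(p + 4)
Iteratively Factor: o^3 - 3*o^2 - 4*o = (o)*(o^2 - 3*o - 4) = o*(o + 1)*(o - 4)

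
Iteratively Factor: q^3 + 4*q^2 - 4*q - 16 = (q + 4)*(q^2 - 4) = (q + 2)*(q + 4)*(q - 2)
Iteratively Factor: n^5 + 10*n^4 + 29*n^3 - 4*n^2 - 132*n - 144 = (n + 3)*(n^4 + 7*n^3 + 8*n^2 - 28*n - 48) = (n + 2)*(n + 3)*(n^3 + 5*n^2 - 2*n - 24) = (n + 2)*(n + 3)*(n + 4)*(n^2 + n - 6) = (n - 2)*(n + 2)*(n + 3)*(n + 4)*(n + 3)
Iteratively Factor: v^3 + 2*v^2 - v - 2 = (v + 1)*(v^2 + v - 2) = (v - 1)*(v + 1)*(v + 2)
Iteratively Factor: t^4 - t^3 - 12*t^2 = (t)*(t^3 - t^2 - 12*t) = t*(t + 3)*(t^2 - 4*t) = t^2*(t + 3)*(t - 4)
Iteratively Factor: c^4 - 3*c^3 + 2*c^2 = (c)*(c^3 - 3*c^2 + 2*c) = c^2*(c^2 - 3*c + 2) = c^2*(c - 1)*(c - 2)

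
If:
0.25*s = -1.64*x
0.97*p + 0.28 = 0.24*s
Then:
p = -1.62309278350515*x - 0.288659793814433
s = -6.56*x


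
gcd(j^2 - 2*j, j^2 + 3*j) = j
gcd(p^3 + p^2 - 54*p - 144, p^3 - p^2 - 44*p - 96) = p^2 - 5*p - 24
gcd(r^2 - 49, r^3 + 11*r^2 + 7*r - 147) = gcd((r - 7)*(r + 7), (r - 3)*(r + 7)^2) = r + 7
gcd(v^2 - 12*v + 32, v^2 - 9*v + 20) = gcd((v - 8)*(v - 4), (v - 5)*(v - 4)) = v - 4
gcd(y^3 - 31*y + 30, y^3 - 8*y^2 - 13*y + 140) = y - 5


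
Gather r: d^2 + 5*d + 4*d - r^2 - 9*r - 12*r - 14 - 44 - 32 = d^2 + 9*d - r^2 - 21*r - 90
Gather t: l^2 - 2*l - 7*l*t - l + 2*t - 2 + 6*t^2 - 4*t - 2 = l^2 - 3*l + 6*t^2 + t*(-7*l - 2) - 4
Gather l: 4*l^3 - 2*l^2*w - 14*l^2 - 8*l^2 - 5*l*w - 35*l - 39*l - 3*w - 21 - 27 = 4*l^3 + l^2*(-2*w - 22) + l*(-5*w - 74) - 3*w - 48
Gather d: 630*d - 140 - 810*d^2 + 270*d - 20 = -810*d^2 + 900*d - 160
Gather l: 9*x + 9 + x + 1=10*x + 10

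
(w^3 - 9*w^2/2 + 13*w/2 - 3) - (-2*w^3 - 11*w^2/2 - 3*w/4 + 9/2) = 3*w^3 + w^2 + 29*w/4 - 15/2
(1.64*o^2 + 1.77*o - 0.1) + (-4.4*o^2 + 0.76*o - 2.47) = -2.76*o^2 + 2.53*o - 2.57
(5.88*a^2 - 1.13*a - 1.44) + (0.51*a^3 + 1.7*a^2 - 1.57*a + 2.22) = 0.51*a^3 + 7.58*a^2 - 2.7*a + 0.78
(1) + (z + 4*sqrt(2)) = z + 1 + 4*sqrt(2)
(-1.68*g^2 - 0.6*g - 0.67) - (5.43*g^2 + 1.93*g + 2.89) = -7.11*g^2 - 2.53*g - 3.56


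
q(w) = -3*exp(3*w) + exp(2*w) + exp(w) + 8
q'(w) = -9*exp(3*w) + 2*exp(2*w) + exp(w)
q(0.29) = 3.96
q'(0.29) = -16.57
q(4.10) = -655378.68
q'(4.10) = -1969921.66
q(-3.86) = 8.02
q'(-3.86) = 0.02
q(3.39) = -77406.50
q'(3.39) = -233182.89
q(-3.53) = 8.03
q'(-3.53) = 0.03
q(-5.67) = 8.00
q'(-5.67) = 0.00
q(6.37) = -597365919.99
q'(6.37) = -1792440075.62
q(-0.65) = 8.37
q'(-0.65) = -0.21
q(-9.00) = 8.00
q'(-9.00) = 0.00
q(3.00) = -23877.74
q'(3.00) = -72100.81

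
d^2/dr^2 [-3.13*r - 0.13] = 0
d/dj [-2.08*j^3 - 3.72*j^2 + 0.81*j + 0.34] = -6.24*j^2 - 7.44*j + 0.81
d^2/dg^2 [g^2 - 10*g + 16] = 2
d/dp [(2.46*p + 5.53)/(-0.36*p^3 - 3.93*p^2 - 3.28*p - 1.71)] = (1.7712*p^3 + 15.6402*p^2 + 43.4658*p + 13.9318)/(0.1296*p^6 + 2.8296*p^5 + 17.8065*p^4 + 27.012*p^3 + 24.199*p^2 + 11.2176*p + 2.9241)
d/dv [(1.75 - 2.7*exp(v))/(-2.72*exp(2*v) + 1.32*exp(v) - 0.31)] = (-7.344*exp(2*v) + 9.52*exp(v) - 1.473)*exp(v)/(7.3984*exp(4*v) - 7.1808*exp(3*v) + 3.4288*exp(2*v) - 0.8184*exp(v) + 0.0961)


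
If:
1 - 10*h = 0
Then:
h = 1/10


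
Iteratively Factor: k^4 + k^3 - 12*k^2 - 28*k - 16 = (k - 4)*(k^3 + 5*k^2 + 8*k + 4) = (k - 4)*(k + 2)*(k^2 + 3*k + 2) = (k - 4)*(k + 2)^2*(k + 1)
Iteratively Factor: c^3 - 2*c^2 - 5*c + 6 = (c - 1)*(c^2 - c - 6) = (c - 1)*(c + 2)*(c - 3)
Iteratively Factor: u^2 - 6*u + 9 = (u - 3)*(u - 3)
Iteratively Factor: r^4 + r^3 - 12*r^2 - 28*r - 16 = (r + 2)*(r^3 - r^2 - 10*r - 8) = (r - 4)*(r + 2)*(r^2 + 3*r + 2) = (r - 4)*(r + 1)*(r + 2)*(r + 2)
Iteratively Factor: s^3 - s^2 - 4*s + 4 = (s + 2)*(s^2 - 3*s + 2) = (s - 1)*(s + 2)*(s - 2)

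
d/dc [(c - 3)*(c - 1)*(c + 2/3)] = 3*c^2 - 20*c/3 + 1/3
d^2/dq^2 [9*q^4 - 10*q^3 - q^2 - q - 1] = 108*q^2 - 60*q - 2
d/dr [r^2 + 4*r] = 2*r + 4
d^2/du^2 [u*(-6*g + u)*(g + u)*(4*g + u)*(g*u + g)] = 2*g*(-24*g^3 - 78*g^2*u - 26*g^2 - 6*g*u^2 - 3*g*u + 10*u^3 + 6*u^2)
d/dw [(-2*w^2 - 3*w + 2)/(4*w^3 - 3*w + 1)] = (2*w^2 + 8*w + 3)/(4*w^4 + 4*w^3 - 3*w^2 - 2*w + 1)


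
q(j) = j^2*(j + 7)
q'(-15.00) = 465.00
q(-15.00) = -1800.00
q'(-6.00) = 24.00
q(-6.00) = 36.00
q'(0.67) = 10.73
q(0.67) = 3.44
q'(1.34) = 24.15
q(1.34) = 14.98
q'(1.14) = 19.86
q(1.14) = 10.58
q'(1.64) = 31.03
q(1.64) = 23.24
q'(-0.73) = -8.62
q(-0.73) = 3.34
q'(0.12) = 1.72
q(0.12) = 0.10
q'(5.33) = 159.85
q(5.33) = 350.28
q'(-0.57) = -7.01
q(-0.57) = 2.09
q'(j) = j^2 + 2*j*(j + 7) = j*(3*j + 14)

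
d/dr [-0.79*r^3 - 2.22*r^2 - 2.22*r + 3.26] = -2.37*r^2 - 4.44*r - 2.22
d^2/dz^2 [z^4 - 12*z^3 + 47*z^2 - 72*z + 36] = 12*z^2 - 72*z + 94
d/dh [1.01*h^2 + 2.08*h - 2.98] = 2.02*h + 2.08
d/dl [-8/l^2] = 16/l^3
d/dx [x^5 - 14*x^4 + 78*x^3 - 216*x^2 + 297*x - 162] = 5*x^4 - 56*x^3 + 234*x^2 - 432*x + 297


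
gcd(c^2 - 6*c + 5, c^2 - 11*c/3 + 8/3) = c - 1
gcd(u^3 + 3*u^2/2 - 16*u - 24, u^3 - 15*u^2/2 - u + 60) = u - 4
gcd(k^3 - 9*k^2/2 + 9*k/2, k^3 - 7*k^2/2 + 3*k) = k^2 - 3*k/2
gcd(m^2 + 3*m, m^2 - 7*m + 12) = 1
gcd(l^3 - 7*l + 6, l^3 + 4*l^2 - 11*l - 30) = 1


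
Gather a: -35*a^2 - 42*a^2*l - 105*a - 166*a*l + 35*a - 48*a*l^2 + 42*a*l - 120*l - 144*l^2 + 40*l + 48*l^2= a^2*(-42*l - 35) + a*(-48*l^2 - 124*l - 70) - 96*l^2 - 80*l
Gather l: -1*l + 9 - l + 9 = 18 - 2*l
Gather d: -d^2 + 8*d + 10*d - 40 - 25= -d^2 + 18*d - 65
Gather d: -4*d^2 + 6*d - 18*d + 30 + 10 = -4*d^2 - 12*d + 40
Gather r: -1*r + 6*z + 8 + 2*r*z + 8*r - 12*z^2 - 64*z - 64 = r*(2*z + 7) - 12*z^2 - 58*z - 56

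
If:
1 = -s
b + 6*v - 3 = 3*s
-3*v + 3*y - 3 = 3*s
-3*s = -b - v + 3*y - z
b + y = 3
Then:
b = 18/5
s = -1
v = -3/5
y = -3/5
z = -39/5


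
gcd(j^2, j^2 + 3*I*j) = j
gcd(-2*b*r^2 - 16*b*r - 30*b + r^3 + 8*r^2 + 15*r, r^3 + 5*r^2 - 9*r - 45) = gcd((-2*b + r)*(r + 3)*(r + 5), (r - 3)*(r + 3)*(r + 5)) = r^2 + 8*r + 15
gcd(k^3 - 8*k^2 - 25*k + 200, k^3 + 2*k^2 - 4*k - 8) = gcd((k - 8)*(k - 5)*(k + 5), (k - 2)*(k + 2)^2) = 1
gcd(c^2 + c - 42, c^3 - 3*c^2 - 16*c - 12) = c - 6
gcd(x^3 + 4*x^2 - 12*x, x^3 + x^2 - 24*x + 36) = x^2 + 4*x - 12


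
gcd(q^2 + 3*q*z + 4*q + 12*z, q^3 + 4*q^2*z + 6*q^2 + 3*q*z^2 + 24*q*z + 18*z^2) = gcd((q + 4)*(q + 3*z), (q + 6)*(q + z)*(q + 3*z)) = q + 3*z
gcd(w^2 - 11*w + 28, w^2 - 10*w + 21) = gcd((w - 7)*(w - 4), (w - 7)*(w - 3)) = w - 7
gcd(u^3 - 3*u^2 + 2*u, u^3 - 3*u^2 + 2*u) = u^3 - 3*u^2 + 2*u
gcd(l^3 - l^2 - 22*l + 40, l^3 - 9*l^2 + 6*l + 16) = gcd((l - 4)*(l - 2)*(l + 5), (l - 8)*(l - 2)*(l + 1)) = l - 2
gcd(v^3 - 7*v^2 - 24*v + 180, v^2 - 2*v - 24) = v - 6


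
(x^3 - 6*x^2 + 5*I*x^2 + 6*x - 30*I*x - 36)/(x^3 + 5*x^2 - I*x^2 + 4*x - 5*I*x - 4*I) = (x^2 + 6*x*(-1 + I) - 36*I)/(x^2 + 5*x + 4)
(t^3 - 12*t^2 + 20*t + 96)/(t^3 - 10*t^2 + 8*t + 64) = (t - 6)/(t - 4)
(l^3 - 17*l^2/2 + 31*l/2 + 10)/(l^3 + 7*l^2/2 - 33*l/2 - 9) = (l^2 - 9*l + 20)/(l^2 + 3*l - 18)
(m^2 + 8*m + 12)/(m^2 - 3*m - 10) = (m + 6)/(m - 5)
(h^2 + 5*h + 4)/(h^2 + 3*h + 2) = (h + 4)/(h + 2)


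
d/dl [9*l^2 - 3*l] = 18*l - 3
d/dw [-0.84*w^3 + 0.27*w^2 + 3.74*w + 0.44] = -2.52*w^2 + 0.54*w + 3.74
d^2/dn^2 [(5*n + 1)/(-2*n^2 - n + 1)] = 2*(-(4*n + 1)^2*(5*n + 1) + (30*n + 7)*(2*n^2 + n - 1))/(2*n^2 + n - 1)^3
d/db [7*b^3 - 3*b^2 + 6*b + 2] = 21*b^2 - 6*b + 6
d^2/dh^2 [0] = 0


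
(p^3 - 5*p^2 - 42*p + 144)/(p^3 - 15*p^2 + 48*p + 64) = (p^2 + 3*p - 18)/(p^2 - 7*p - 8)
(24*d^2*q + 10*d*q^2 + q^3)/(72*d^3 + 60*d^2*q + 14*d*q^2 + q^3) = q*(4*d + q)/(12*d^2 + 8*d*q + q^2)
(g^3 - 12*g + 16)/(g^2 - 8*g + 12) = (g^2 + 2*g - 8)/(g - 6)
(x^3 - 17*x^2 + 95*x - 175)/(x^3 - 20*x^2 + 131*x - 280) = (x - 5)/(x - 8)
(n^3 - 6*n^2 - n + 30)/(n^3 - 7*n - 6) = (n - 5)/(n + 1)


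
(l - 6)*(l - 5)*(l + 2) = l^3 - 9*l^2 + 8*l + 60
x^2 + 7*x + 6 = (x + 1)*(x + 6)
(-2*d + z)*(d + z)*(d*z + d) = -2*d^3*z - 2*d^3 - d^2*z^2 - d^2*z + d*z^3 + d*z^2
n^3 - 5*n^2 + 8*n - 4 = (n - 2)^2*(n - 1)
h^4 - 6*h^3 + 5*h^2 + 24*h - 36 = (h - 3)^2*(h - 2)*(h + 2)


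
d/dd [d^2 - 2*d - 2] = 2*d - 2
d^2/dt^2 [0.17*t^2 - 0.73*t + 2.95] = 0.340000000000000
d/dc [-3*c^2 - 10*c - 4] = -6*c - 10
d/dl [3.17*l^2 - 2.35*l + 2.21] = 6.34*l - 2.35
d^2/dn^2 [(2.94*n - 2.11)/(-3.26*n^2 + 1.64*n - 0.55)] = (-(2.94*n - 2.11)*(6.52*n - 1.64)*(13.04*n - 3.28) + (57.5064*n - 23.4004)*(3.26*n^2 - 1.64*n + 0.55))/(3.26*n^2 - 1.64*n + 0.55)^3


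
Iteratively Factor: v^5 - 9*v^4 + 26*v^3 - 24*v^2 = (v - 4)*(v^4 - 5*v^3 + 6*v^2) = (v - 4)*(v - 3)*(v^3 - 2*v^2) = (v - 4)*(v - 3)*(v - 2)*(v^2) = v*(v - 4)*(v - 3)*(v - 2)*(v)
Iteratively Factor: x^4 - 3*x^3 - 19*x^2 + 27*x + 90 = (x - 5)*(x^3 + 2*x^2 - 9*x - 18) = (x - 5)*(x + 3)*(x^2 - x - 6) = (x - 5)*(x + 2)*(x + 3)*(x - 3)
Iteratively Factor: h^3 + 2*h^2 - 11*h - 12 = (h + 4)*(h^2 - 2*h - 3) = (h + 1)*(h + 4)*(h - 3)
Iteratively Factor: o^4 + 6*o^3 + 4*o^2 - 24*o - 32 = (o - 2)*(o^3 + 8*o^2 + 20*o + 16) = (o - 2)*(o + 4)*(o^2 + 4*o + 4) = (o - 2)*(o + 2)*(o + 4)*(o + 2)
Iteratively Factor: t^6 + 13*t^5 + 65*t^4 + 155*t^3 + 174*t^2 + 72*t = (t + 1)*(t^5 + 12*t^4 + 53*t^3 + 102*t^2 + 72*t) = (t + 1)*(t + 3)*(t^4 + 9*t^3 + 26*t^2 + 24*t) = (t + 1)*(t + 3)^2*(t^3 + 6*t^2 + 8*t) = t*(t + 1)*(t + 3)^2*(t^2 + 6*t + 8) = t*(t + 1)*(t + 3)^2*(t + 4)*(t + 2)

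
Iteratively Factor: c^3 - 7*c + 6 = (c + 3)*(c^2 - 3*c + 2) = (c - 2)*(c + 3)*(c - 1)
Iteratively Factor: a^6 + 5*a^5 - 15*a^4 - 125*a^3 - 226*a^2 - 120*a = (a + 4)*(a^5 + a^4 - 19*a^3 - 49*a^2 - 30*a) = (a + 3)*(a + 4)*(a^4 - 2*a^3 - 13*a^2 - 10*a) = (a + 1)*(a + 3)*(a + 4)*(a^3 - 3*a^2 - 10*a) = (a + 1)*(a + 2)*(a + 3)*(a + 4)*(a^2 - 5*a) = a*(a + 1)*(a + 2)*(a + 3)*(a + 4)*(a - 5)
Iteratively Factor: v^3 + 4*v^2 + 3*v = (v + 1)*(v^2 + 3*v) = (v + 1)*(v + 3)*(v)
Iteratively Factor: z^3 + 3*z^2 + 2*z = (z)*(z^2 + 3*z + 2) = z*(z + 2)*(z + 1)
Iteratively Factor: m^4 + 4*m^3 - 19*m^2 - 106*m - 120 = (m + 3)*(m^3 + m^2 - 22*m - 40) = (m + 2)*(m + 3)*(m^2 - m - 20) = (m + 2)*(m + 3)*(m + 4)*(m - 5)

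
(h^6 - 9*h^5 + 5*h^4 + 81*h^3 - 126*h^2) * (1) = h^6 - 9*h^5 + 5*h^4 + 81*h^3 - 126*h^2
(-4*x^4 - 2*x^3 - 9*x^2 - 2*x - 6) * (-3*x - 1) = 12*x^5 + 10*x^4 + 29*x^3 + 15*x^2 + 20*x + 6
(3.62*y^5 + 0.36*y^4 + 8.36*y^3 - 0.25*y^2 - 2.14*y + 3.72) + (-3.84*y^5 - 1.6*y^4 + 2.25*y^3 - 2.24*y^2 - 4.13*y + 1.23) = -0.22*y^5 - 1.24*y^4 + 10.61*y^3 - 2.49*y^2 - 6.27*y + 4.95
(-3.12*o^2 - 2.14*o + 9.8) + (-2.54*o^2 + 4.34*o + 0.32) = -5.66*o^2 + 2.2*o + 10.12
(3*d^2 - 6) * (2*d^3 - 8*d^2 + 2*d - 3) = 6*d^5 - 24*d^4 - 6*d^3 + 39*d^2 - 12*d + 18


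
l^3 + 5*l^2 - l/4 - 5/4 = (l - 1/2)*(l + 1/2)*(l + 5)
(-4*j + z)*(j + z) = -4*j^2 - 3*j*z + z^2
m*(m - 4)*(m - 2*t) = m^3 - 2*m^2*t - 4*m^2 + 8*m*t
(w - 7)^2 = w^2 - 14*w + 49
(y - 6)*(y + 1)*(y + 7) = y^3 + 2*y^2 - 41*y - 42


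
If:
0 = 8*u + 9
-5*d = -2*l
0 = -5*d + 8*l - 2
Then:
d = 2/15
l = 1/3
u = -9/8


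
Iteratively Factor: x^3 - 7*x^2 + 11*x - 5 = (x - 5)*(x^2 - 2*x + 1) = (x - 5)*(x - 1)*(x - 1)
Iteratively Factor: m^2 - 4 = (m + 2)*(m - 2)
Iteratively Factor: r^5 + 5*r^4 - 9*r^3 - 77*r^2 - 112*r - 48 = (r + 1)*(r^4 + 4*r^3 - 13*r^2 - 64*r - 48) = (r - 4)*(r + 1)*(r^3 + 8*r^2 + 19*r + 12) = (r - 4)*(r + 1)*(r + 3)*(r^2 + 5*r + 4) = (r - 4)*(r + 1)*(r + 3)*(r + 4)*(r + 1)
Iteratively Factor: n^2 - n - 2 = (n - 2)*(n + 1)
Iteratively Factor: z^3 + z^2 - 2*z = (z + 2)*(z^2 - z) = (z - 1)*(z + 2)*(z)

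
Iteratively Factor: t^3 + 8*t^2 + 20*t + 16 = (t + 2)*(t^2 + 6*t + 8) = (t + 2)^2*(t + 4)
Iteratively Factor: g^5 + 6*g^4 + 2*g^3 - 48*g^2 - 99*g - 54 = (g - 3)*(g^4 + 9*g^3 + 29*g^2 + 39*g + 18) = (g - 3)*(g + 1)*(g^3 + 8*g^2 + 21*g + 18) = (g - 3)*(g + 1)*(g + 2)*(g^2 + 6*g + 9) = (g - 3)*(g + 1)*(g + 2)*(g + 3)*(g + 3)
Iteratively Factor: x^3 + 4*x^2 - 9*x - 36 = (x - 3)*(x^2 + 7*x + 12) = (x - 3)*(x + 3)*(x + 4)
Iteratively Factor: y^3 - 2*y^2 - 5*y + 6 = (y + 2)*(y^2 - 4*y + 3) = (y - 3)*(y + 2)*(y - 1)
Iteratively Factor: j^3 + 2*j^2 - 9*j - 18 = (j + 3)*(j^2 - j - 6) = (j + 2)*(j + 3)*(j - 3)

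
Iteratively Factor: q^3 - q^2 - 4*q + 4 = (q - 2)*(q^2 + q - 2) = (q - 2)*(q - 1)*(q + 2)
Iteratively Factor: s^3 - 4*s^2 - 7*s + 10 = (s + 2)*(s^2 - 6*s + 5) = (s - 1)*(s + 2)*(s - 5)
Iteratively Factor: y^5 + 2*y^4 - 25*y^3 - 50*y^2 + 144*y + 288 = (y - 4)*(y^4 + 6*y^3 - y^2 - 54*y - 72) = (y - 4)*(y + 3)*(y^3 + 3*y^2 - 10*y - 24) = (y - 4)*(y + 2)*(y + 3)*(y^2 + y - 12) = (y - 4)*(y - 3)*(y + 2)*(y + 3)*(y + 4)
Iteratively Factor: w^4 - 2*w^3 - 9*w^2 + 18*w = (w - 3)*(w^3 + w^2 - 6*w) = (w - 3)*(w - 2)*(w^2 + 3*w) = w*(w - 3)*(w - 2)*(w + 3)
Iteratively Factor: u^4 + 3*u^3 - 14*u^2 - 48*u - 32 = (u - 4)*(u^3 + 7*u^2 + 14*u + 8) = (u - 4)*(u + 1)*(u^2 + 6*u + 8) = (u - 4)*(u + 1)*(u + 4)*(u + 2)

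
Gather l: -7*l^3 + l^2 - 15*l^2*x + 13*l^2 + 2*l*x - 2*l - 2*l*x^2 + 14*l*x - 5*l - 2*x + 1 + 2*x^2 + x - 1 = -7*l^3 + l^2*(14 - 15*x) + l*(-2*x^2 + 16*x - 7) + 2*x^2 - x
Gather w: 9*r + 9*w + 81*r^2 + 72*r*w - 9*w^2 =81*r^2 + 9*r - 9*w^2 + w*(72*r + 9)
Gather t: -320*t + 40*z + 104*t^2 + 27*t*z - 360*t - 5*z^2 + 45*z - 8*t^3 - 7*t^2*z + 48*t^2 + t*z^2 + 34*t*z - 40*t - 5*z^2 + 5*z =-8*t^3 + t^2*(152 - 7*z) + t*(z^2 + 61*z - 720) - 10*z^2 + 90*z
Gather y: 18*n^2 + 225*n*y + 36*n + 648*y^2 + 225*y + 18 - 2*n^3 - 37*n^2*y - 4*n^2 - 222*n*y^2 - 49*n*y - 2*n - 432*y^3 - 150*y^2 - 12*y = -2*n^3 + 14*n^2 + 34*n - 432*y^3 + y^2*(498 - 222*n) + y*(-37*n^2 + 176*n + 213) + 18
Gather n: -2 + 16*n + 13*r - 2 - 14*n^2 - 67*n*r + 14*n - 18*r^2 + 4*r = -14*n^2 + n*(30 - 67*r) - 18*r^2 + 17*r - 4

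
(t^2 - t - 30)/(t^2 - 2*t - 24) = (t + 5)/(t + 4)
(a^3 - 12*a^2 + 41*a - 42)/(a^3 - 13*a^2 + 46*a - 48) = (a - 7)/(a - 8)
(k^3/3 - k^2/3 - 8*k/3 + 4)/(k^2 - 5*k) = (k^3 - k^2 - 8*k + 12)/(3*k*(k - 5))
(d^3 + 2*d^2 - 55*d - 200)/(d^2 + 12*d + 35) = (d^2 - 3*d - 40)/(d + 7)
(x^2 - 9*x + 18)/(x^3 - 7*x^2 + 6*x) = (x - 3)/(x*(x - 1))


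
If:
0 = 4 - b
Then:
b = 4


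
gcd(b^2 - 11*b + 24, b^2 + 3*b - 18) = b - 3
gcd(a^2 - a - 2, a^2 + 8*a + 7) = a + 1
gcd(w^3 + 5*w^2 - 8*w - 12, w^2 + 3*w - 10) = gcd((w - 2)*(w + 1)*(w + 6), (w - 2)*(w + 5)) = w - 2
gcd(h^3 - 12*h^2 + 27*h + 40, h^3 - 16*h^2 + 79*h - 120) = h^2 - 13*h + 40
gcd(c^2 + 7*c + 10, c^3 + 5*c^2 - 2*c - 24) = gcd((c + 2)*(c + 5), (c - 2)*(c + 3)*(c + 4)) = 1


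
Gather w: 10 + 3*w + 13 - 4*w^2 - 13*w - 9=-4*w^2 - 10*w + 14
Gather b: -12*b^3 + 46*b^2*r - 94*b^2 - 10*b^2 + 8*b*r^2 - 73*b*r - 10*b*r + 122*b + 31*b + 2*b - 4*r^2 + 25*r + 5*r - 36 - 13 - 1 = -12*b^3 + b^2*(46*r - 104) + b*(8*r^2 - 83*r + 155) - 4*r^2 + 30*r - 50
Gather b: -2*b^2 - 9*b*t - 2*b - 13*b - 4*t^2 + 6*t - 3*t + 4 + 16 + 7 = -2*b^2 + b*(-9*t - 15) - 4*t^2 + 3*t + 27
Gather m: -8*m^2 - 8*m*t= -8*m^2 - 8*m*t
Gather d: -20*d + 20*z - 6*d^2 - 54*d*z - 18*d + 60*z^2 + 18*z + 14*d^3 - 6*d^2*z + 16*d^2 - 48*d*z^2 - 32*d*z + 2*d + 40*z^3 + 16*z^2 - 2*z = 14*d^3 + d^2*(10 - 6*z) + d*(-48*z^2 - 86*z - 36) + 40*z^3 + 76*z^2 + 36*z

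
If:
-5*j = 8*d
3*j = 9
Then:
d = -15/8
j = 3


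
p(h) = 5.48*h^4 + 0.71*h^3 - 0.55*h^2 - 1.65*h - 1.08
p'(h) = 21.92*h^3 + 2.13*h^2 - 1.1*h - 1.65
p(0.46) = -1.64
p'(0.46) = 0.43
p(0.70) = -0.95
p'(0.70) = 6.14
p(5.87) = 6620.17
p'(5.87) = 4498.87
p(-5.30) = 4210.50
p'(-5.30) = -3199.37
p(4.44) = 2172.57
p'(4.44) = 1954.08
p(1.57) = 31.02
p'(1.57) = 86.70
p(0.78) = -0.34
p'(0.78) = 9.19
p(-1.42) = 20.40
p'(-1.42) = -58.56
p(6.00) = 7224.66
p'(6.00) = 4803.15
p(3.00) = 452.07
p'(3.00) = 606.06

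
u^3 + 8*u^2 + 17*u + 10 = (u + 1)*(u + 2)*(u + 5)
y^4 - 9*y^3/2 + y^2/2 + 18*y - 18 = (y - 3)*(y - 2)*(y - 3/2)*(y + 2)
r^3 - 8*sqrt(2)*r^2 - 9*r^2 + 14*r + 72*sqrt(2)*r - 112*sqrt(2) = (r - 7)*(r - 2)*(r - 8*sqrt(2))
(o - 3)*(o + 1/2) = o^2 - 5*o/2 - 3/2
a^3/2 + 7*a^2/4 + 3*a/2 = a*(a/2 + 1)*(a + 3/2)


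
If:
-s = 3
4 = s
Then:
No Solution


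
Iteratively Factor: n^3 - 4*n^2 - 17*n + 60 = (n + 4)*(n^2 - 8*n + 15) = (n - 3)*(n + 4)*(n - 5)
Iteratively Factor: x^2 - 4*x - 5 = (x + 1)*(x - 5)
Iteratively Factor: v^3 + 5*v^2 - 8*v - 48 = (v + 4)*(v^2 + v - 12) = (v - 3)*(v + 4)*(v + 4)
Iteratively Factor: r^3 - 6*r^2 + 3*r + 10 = (r - 2)*(r^2 - 4*r - 5) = (r - 5)*(r - 2)*(r + 1)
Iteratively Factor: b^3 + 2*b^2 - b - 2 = (b + 2)*(b^2 - 1) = (b + 1)*(b + 2)*(b - 1)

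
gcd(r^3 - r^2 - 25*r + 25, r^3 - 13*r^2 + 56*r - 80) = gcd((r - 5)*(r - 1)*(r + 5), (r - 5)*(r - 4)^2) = r - 5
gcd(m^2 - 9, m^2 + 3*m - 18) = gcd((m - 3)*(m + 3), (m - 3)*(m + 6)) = m - 3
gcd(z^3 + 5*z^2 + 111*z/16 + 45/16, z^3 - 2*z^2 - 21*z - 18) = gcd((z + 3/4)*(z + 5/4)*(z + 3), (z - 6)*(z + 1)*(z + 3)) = z + 3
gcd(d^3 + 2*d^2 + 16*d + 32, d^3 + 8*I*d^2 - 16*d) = d + 4*I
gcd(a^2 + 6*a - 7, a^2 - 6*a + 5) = a - 1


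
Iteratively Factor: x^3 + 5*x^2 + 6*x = (x + 3)*(x^2 + 2*x) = (x + 2)*(x + 3)*(x)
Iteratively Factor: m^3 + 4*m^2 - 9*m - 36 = (m + 4)*(m^2 - 9) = (m - 3)*(m + 4)*(m + 3)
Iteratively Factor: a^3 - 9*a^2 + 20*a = (a - 5)*(a^2 - 4*a) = a*(a - 5)*(a - 4)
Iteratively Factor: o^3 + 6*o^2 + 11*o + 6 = (o + 1)*(o^2 + 5*o + 6) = (o + 1)*(o + 2)*(o + 3)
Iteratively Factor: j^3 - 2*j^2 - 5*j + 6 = (j - 1)*(j^2 - j - 6) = (j - 3)*(j - 1)*(j + 2)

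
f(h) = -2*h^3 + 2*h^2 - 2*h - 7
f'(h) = -6*h^2 + 4*h - 2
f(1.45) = -11.79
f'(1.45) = -8.82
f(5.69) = -322.07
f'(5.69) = -173.50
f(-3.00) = 71.00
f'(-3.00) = -68.00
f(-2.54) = 43.76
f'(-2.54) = -50.87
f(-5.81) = 464.38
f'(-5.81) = -227.78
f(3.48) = -74.03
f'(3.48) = -60.74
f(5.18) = -241.68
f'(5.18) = -142.27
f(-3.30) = 93.25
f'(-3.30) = -80.54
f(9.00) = -1321.00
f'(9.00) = -452.00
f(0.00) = -7.00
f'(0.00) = -2.00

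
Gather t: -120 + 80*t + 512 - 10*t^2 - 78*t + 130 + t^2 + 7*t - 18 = -9*t^2 + 9*t + 504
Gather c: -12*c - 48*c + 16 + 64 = 80 - 60*c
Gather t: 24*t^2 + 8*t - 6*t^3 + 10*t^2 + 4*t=-6*t^3 + 34*t^2 + 12*t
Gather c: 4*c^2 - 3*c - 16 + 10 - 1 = 4*c^2 - 3*c - 7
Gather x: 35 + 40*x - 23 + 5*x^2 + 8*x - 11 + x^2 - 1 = 6*x^2 + 48*x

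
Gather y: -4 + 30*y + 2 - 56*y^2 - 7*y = -56*y^2 + 23*y - 2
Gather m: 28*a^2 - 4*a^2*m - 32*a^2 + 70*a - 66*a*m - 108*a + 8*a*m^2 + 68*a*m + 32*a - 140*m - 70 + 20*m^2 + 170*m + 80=-4*a^2 - 6*a + m^2*(8*a + 20) + m*(-4*a^2 + 2*a + 30) + 10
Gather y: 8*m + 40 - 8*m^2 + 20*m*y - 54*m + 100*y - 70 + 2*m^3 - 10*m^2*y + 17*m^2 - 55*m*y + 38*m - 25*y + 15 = 2*m^3 + 9*m^2 - 8*m + y*(-10*m^2 - 35*m + 75) - 15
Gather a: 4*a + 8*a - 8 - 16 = 12*a - 24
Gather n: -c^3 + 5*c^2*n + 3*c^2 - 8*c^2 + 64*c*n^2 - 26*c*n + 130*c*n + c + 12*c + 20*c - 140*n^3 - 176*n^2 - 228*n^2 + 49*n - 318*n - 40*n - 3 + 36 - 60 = -c^3 - 5*c^2 + 33*c - 140*n^3 + n^2*(64*c - 404) + n*(5*c^2 + 104*c - 309) - 27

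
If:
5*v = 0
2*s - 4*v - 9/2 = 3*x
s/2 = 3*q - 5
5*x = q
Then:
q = 245/114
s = 55/19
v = 0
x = 49/114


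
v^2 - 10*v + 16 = (v - 8)*(v - 2)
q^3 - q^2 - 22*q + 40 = (q - 4)*(q - 2)*(q + 5)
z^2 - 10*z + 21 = (z - 7)*(z - 3)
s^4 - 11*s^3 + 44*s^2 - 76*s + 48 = (s - 4)*(s - 3)*(s - 2)^2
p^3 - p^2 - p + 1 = (p - 1)^2*(p + 1)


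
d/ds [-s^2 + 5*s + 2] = 5 - 2*s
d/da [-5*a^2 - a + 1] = -10*a - 1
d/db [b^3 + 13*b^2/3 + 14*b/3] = 3*b^2 + 26*b/3 + 14/3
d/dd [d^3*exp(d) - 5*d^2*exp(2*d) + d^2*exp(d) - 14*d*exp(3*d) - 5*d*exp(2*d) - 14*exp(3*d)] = (d^3 - 10*d^2*exp(d) + 4*d^2 - 42*d*exp(2*d) - 20*d*exp(d) + 2*d - 56*exp(2*d) - 5*exp(d))*exp(d)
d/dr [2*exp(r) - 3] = 2*exp(r)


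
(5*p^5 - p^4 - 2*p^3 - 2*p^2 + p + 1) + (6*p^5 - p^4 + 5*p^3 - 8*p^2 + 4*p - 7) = 11*p^5 - 2*p^4 + 3*p^3 - 10*p^2 + 5*p - 6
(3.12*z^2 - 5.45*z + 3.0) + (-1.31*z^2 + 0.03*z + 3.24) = 1.81*z^2 - 5.42*z + 6.24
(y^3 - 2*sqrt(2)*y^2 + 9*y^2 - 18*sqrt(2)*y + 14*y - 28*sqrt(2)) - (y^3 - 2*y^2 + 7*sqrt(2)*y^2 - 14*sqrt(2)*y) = -9*sqrt(2)*y^2 + 11*y^2 - 4*sqrt(2)*y + 14*y - 28*sqrt(2)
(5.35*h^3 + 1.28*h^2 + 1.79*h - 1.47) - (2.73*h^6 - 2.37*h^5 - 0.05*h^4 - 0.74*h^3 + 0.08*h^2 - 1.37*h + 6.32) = -2.73*h^6 + 2.37*h^5 + 0.05*h^4 + 6.09*h^3 + 1.2*h^2 + 3.16*h - 7.79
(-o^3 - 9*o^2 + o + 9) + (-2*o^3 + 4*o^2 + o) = -3*o^3 - 5*o^2 + 2*o + 9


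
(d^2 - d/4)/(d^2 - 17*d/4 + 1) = d/(d - 4)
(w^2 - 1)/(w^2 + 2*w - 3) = (w + 1)/(w + 3)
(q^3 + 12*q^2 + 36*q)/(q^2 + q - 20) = q*(q^2 + 12*q + 36)/(q^2 + q - 20)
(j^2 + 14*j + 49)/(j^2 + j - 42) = (j + 7)/(j - 6)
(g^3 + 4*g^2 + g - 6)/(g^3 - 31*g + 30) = (g^2 + 5*g + 6)/(g^2 + g - 30)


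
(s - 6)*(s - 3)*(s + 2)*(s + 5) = s^4 - 2*s^3 - 35*s^2 + 36*s + 180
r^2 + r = r*(r + 1)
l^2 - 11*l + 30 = (l - 6)*(l - 5)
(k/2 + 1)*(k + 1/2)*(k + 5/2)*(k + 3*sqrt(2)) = k^4/2 + 3*sqrt(2)*k^3/2 + 5*k^3/2 + 29*k^2/8 + 15*sqrt(2)*k^2/2 + 5*k/4 + 87*sqrt(2)*k/8 + 15*sqrt(2)/4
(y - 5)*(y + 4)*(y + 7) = y^3 + 6*y^2 - 27*y - 140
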